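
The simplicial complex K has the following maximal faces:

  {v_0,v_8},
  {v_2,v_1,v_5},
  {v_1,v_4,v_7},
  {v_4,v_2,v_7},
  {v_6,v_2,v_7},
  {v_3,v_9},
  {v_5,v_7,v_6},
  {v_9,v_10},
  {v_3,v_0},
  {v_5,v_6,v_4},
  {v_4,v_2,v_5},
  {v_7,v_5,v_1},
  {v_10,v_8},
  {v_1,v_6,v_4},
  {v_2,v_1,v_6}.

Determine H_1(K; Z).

H_1 ≅ Z ⊕ Z/2.

We work with the vertex ordering v_0 < v_1 < v_2 < v_3 < v_4 < v_5 < v_6 < v_7 < v_8 < v_9 < v_10. The simplices of K, each written with vertices in increasing order, are:

  0-simplices (11): [v_0], [v_1], [v_2], [v_3], [v_4], [v_5], [v_6], [v_7], [v_8], [v_9], [v_10]
  1-simplices (20): (20 of them)
  2-simplices (10): [v_1,v_2,v_5], [v_1,v_2,v_6], [v_1,v_4,v_6], [v_1,v_4,v_7], [v_1,v_5,v_7], [v_2,v_4,v_5], [v_2,v_4,v_7], [v_2,v_6,v_7], [v_4,v_5,v_6], [v_5,v_6,v_7]

giving chain groups C_0 ≅ Z^11, C_1 ≅ Z^20, C_2 ≅ Z^10.

The boundary map ∂_1: C_1 → C_0 is given by ∂[p,q] = [q] − [p].
The resulting 11×20 matrix has rank 9, and its Smith normal form has invariant factors (1,1,1,1,1,1,1,1,1).

∂_2: C_2 → C_1 maps a triangle to the signed sum of its edges. For instance
  ∂[v_1,v_4,v_6] = [v_4,v_6] − [v_1,v_6] + [v_1,v_4],
  ∂[v_4,v_5,v_6] = [v_5,v_6] − [v_4,v_6] + [v_4,v_5].
The 20×10 boundary matrix has rank 10 and Smith normal form diag(1,1,1,1,1,1,1,1,1,2).

Now H_k = ker ∂_k / im ∂_{k+1}, so:

  H_1: rank ker ∂_1 − rank ∂_2 = (20 − 9) − 10 = 1, and ∂_2 has invariant factor 2 > 1, so H_1 = Z ⊕ Z/2.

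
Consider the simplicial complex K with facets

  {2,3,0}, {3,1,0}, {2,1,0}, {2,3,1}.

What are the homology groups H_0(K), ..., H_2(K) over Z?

H_0 = Z,  H_1 = 0,  H_2 = Z.

We work with the vertex ordering 0 < 1 < 2 < 3. The simplices of K, each written with vertices in increasing order, are:

  0-simplices (4): [0], [1], [2], [3]
  1-simplices (6): [0,1], [0,2], [0,3], [1,2], [1,3], [2,3]
  2-simplices (4): [0,1,2], [0,1,3], [0,2,3], [1,2,3]

so the chain groups are C_0 ≅ Z^4, C_1 ≅ Z^6, C_2 ≅ Z^4.

The boundary map ∂_1: C_1 → C_0 sends each edge [p,q] (with p < q) to q − p.
The 4×6 boundary matrix has rank 3 and Smith normal form diag(1,1,1).

Boundary ∂_2: C_2 → C_1 maps a triangle to the signed sum of its edges. For instance
  ∂[1,2,3] = [2,3] − [1,3] + [1,2],
  ∂[0,2,3] = [2,3] − [0,3] + [0,2].
The resulting 6×4 matrix has rank 3, and its Smith normal form has invariant factors (1,1,1).

Computing H_k = (kernel of ∂_k) / (image of ∂_{k+1}):

  H_0: rank C_0 − rank ∂_1 = 4 − 3 = 1, and the invariant factors of ∂_1 are all 1, so H_0 = Z.
  H_1: rank ker ∂_1 − rank ∂_2 = (6 − 3) − 3 = 0, and the invariant factors of ∂_2 are all 1, so H_1 = 0.
  H_2: rank ker ∂_2 − rank ∂_3 = (4 − 3) − 0 = 1, and there is no ∂_3, so H_2 = Z.

As a check, the Euler characteristic is 4 − 6 + 4 = 2, which agrees with 1 − 0 + 1 = 2.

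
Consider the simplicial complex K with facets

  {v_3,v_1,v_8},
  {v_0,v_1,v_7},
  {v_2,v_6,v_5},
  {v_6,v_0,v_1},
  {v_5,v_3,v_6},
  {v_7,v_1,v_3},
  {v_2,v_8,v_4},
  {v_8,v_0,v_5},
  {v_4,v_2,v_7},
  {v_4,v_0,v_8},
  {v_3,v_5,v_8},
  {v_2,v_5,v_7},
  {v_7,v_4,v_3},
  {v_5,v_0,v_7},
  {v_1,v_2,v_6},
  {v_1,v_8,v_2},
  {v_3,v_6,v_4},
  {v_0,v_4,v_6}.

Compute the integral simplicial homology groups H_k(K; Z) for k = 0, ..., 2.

H_0 ≅ Z,  H_1 ≅ Z^2,  H_2 ≅ Z.

Take the total order v_0 < v_1 < v_2 < v_3 < v_4 < v_5 < v_6 < v_7 < v_8 on the vertex set. Then K (dimension 2) consists of the simplices:

  0-simplices (9): [v_0], [v_1], [v_2], [v_3], [v_4], [v_5], [v_6], [v_7], [v_8]
  1-simplices (27): (27 of them)
  2-simplices (18): (18 of them)

so the chain groups are C_0 ≅ Z^9, C_1 ≅ Z^27, C_2 ≅ Z^18.

The boundary map ∂_1: C_1 → C_0 sends each edge [p,q] (with p < q) to q − p. For instance
  ∂[v_4,v_8] = [v_8] − [v_4].
As a 9×27 matrix over Z this has rank 8, with invariant factors (1,1,1,1,1,1,1,1).

∂_2: C_2 → C_1 acts by ∂[p,q,r] = [q,r] − [p,r] + [p,q]. For instance
  ∂[v_2,v_5,v_7] = [v_5,v_7] − [v_2,v_7] + [v_2,v_5],
  ∂[v_1,v_2,v_8] = [v_2,v_8] − [v_1,v_8] + [v_1,v_2].
The resulting 27×18 matrix has rank 17, and its Smith normal form has invariant factors (1,1,1,1,1,1,1,1,1,1,1,1,1,1,1,1,1).

Computing H_k = (kernel of ∂_k) / (image of ∂_{k+1}):

  H_0: rank C_0 − rank ∂_1 = 9 − 8 = 1, and the invariant factors of ∂_1 are all 1, so H_0 ≅ Z.
  H_1: rank ker ∂_1 − rank ∂_2 = (27 − 8) − 17 = 2, and the invariant factors of ∂_2 are all 1, so H_1 ≅ Z^2.
  H_2: rank ker ∂_2 − rank ∂_3 = (18 − 17) − 0 = 1, and there is no ∂_3, so H_2 ≅ Z.

(K is a triangulation of the torus T^2.)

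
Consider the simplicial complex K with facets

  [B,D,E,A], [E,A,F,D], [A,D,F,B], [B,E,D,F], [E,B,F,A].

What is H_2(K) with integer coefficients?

H_2 ≅ 0.

We work with the vertex ordering A < B < D < E < F. The simplices of K, each written with vertices in increasing order, are:

  0-simplices (5): A, B, D, E, F
  1-simplices (10): AB, AD, AE, AF, BD, BE, BF, DE, DF, EF
  2-simplices (10): ABD, ABE, ABF, ADE, ADF, AEF, BDE, BDF, BEF, DEF
  3-simplices (5): ABDE, ABDF, ABEF, ADEF, BDEF

giving chain groups C_0 ≅ Z^5, C_1 ≅ Z^10, C_2 ≅ Z^10, C_3 ≅ Z^5.

Boundary ∂_1: C_1 → C_0 maps an edge to its endpoints' difference, ∂[p,q] = q − p. For instance
  ∂DE = E − D.
The resulting 5×10 matrix has rank 4, and its Smith normal form has invariant factors (1,1,1,1).

∂_2: C_2 → C_1 acts by ∂[p,q,r] = [q,r] − [p,r] + [p,q]. For instance
  ∂ADF = DF − AF + AD,
  ∂BDE = DE − BE + BD.
The resulting 10×10 matrix has rank 6, and its Smith normal form has invariant factors (1,1,1,1,1,1).

∂_3: C_3 → C_2 sends each 3-simplex σ to the alternating sum Σ_i (−1)^i (σ with its i-th vertex removed). For instance
  ∂BDEF = DEF − BEF + BDF − BDE,
  ∂ABDE = BDE − ADE + ABE − ABD.
The 10×5 boundary matrix has rank 4 and Smith normal form diag(1,1,1,1).

Reading off H_k = ker ∂_k / im ∂_{k+1}:

  H_2: rank ker ∂_2 − rank ∂_3 = (10 − 6) − 4 = 0, and the invariant factors of ∂_3 are all 1, so H_2 ≅ 0.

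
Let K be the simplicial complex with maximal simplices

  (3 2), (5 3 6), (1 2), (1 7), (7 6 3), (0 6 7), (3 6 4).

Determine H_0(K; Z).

H_0 ≅ Z.

We work with the vertex ordering 0 < 1 < 2 < 3 < 4 < 5 < 6 < 7. The simplices of K, each written with vertices in increasing order, are:

  0-simplices (8): [0], [1], [2], [3], [4], [5], [6], [7]
  1-simplices (12): [0,6], [0,7], [1,2], [1,7], [2,3], [3,4], [3,5], [3,6], [3,7], [4,6], [5,6], [6,7]
  2-simplices (4): [0,6,7], [3,4,6], [3,5,6], [3,6,7]

giving chain groups C_0 ≅ Z^8, C_1 ≅ Z^12, C_2 ≅ Z^4.

The boundary map ∂_1: C_1 → C_0 maps an edge to its endpoints' difference, ∂[p,q] = q − p. For instance
  ∂[0,6] = [6] − [0].
As a 8×12 matrix over Z this has rank 7, with invariant factors (1,1,1,1,1,1,1).

Boundary ∂_2: C_2 → C_1 maps a triangle to the signed sum of its edges. For instance
  ∂[3,5,6] = [5,6] − [3,6] + [3,5],
  ∂[3,6,7] = [6,7] − [3,7] + [3,6].
This gives a 12×4 integer matrix of rank 4; reducing to Smith normal form yields diagonal entries (1,1,1,1).

Reading off H_k = ker ∂_k / im ∂_{k+1}:

  H_0: rank C_0 − rank ∂_1 = 8 − 7 = 1, and the invariant factors of ∂_1 are all 1, so H_0 = Z.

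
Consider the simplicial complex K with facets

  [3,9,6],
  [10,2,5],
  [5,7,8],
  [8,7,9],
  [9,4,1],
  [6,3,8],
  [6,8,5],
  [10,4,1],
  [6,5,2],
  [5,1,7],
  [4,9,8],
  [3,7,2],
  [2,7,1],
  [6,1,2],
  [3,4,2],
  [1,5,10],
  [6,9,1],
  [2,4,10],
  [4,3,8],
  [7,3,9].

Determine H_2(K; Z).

H_2 = 0.

K has 10 vertices, 30 edges, 20 triangles.
rank ∂_2 = 20, rank ∂_3 = 0 ⇒ b_2 = 20 − 20 − 0 = 0. So H_2 ≅ 0.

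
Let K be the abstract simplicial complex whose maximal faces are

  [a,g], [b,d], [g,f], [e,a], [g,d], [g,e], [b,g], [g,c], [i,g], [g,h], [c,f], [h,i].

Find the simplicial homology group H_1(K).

H_1 = Z^4.

Take the total order a < b < c < d < e < f < g < h < i on the vertex set. Then K (dimension 1) consists of the simplices:

  0-simplices (9): a, b, c, d, e, f, g, h, i
  1-simplices (12): ae, ag, bd, bg, cf, cg, dg, eg, fg, gh, gi, hi

giving chain groups C_0 ≅ Z^9, C_1 ≅ Z^12.

The boundary map ∂_1: C_1 → C_0 is given by ∂[p,q] = [q] − [p].
The 9×12 boundary matrix has rank 8 and Smith normal form diag(1,1,1,1,1,1,1,1).

Reading off H_k = ker ∂_k / im ∂_{k+1}:

  H_1: rank ker ∂_1 − rank ∂_2 = (12 − 8) − 0 = 4, and there is no ∂_2, so H_1 ≅ Z^4.

(K is a triangulation of a wedge of 4 circles.)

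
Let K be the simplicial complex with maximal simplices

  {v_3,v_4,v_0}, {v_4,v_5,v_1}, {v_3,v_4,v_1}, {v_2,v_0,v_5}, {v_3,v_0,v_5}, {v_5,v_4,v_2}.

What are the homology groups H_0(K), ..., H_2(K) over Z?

H_0 = Z,  H_1 = Z,  H_2 = 0.

We work with the vertex ordering v_0 < v_1 < v_2 < v_3 < v_4 < v_5. The simplices of K, each written with vertices in increasing order, are:

  0-simplices (6): [v_0], [v_1], [v_2], [v_3], [v_4], [v_5]
  1-simplices (12): [v_0,v_2], [v_0,v_3], [v_0,v_4], [v_0,v_5], [v_1,v_3], [v_1,v_4], [v_1,v_5], [v_2,v_4], [v_2,v_5], [v_3,v_4], [v_3,v_5], [v_4,v_5]
  2-simplices (6): [v_0,v_2,v_5], [v_0,v_3,v_4], [v_0,v_3,v_5], [v_1,v_3,v_4], [v_1,v_4,v_5], [v_2,v_4,v_5]

giving chain groups C_0 ≅ Z^6, C_1 ≅ Z^12, C_2 ≅ Z^6.

The boundary map ∂_1: C_1 → C_0 maps an edge to its endpoints' difference, ∂[p,q] = q − p. For instance
  ∂[v_1,v_5] = [v_5] − [v_1].
This gives a 6×12 integer matrix of rank 5; reducing to Smith normal form yields diagonal entries (1,1,1,1,1).

Boundary ∂_2: C_2 → C_1 acts by ∂[p,q,r] = [q,r] − [p,r] + [p,q]. For instance
  ∂[v_0,v_3,v_4] = [v_3,v_4] − [v_0,v_4] + [v_0,v_3],
  ∂[v_1,v_3,v_4] = [v_3,v_4] − [v_1,v_4] + [v_1,v_3].
As a 12×6 matrix over Z this has rank 6, with invariant factors (1,1,1,1,1,1).

Computing H_k = (kernel of ∂_k) / (image of ∂_{k+1}):

  H_0: rank C_0 − rank ∂_1 = 6 − 5 = 1, and the invariant factors of ∂_1 are all 1, so H_0 ≅ Z.
  H_1: rank ker ∂_1 − rank ∂_2 = (12 − 5) − 6 = 1, and the invariant factors of ∂_2 are all 1, so H_1 ≅ Z.
  H_2: rank ker ∂_2 − rank ∂_3 = (6 − 6) − 0 = 0, and there is no ∂_3, so H_2 ≅ 0.

(K is a triangulation of the cylinder S^1 x I.)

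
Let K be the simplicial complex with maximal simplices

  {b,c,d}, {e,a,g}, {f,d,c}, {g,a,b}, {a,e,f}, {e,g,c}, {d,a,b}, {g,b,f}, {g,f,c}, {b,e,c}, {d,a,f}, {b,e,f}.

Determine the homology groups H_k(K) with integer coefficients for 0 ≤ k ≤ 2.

K has 7 vertices, 18 edges, 12 triangles.
rank ∂_0 = 0, rank ∂_1 = 6 ⇒ b_0 = 7 − 0 − 6 = 1; all invariant factors of ∂_1 are 1 so no torsion. So H_0 = Z.
rank ∂_1 = 6, rank ∂_2 = 12 ⇒ b_1 = 18 − 6 − 12 = 0; ∂_2 has invariant factor(s) [2] giving torsion. So H_1 = Z/2Z.
rank ∂_2 = 12, rank ∂_3 = 0 ⇒ b_2 = 12 − 12 − 0 = 0. So H_2 = 0.

H_0 ≅ Z,  H_1 ≅ Z/2Z,  H_2 = 0.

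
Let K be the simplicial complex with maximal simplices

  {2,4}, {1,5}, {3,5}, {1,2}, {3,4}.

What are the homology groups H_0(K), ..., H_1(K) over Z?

K has 5 vertices, 5 edges.
rank ∂_0 = 0, rank ∂_1 = 4 ⇒ b_0 = 5 − 0 − 4 = 1; all invariant factors of ∂_1 are 1 so no torsion. So H_0 ≅ Z.
rank ∂_1 = 4, rank ∂_2 = 0 ⇒ b_1 = 5 − 4 − 0 = 1. So H_1 ≅ Z.

H_0 = Z,  H_1 = Z.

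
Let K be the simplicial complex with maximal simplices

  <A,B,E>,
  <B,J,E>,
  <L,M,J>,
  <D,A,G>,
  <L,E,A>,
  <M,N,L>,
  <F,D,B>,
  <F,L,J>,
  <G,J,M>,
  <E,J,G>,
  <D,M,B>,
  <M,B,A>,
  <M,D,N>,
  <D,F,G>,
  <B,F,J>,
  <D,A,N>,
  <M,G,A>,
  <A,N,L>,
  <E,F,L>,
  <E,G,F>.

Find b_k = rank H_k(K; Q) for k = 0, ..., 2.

Order the vertices as A < B < D < E < F < G < J < L < M < N. Listing each simplex with vertices in this order, K has dimension 2 with simplices:

  0-simplices (10): A, B, D, E, F, G, J, L, M, N
  1-simplices (30): AB, AD, AE, AG, AL, AM, AN, BD, BE, BF, BJ, BM, DF, DG, DM, DN, EF, EG, EJ, EL, FG, FJ, FL, GJ, GM, JL, JM, LM, LN, MN
  2-simplices (20): ABE, ABM, ADG, ADN, AEL, AGM, ALN, BDF, BDM, BEJ, BFJ, DFG, DMN, EFG, EFL, EGJ, FJL, GJM, JLM, LMN

giving chain groups C_0 ≅ Z^10, C_1 ≅ Z^30, C_2 ≅ Z^20.

Boundary ∂_1: C_1 → C_0 sends each edge [p,q] (with p < q) to q − p. For instance
  ∂GM = M − G.
This gives a 10×30 integer matrix of rank 9; reducing to Smith normal form yields diagonal entries (1,1,1,1,1,1,1,1,1).

The boundary map ∂_2: C_2 → C_1 sends each 2-simplex [p,q,r] to [q,r] − [p,r] + [p,q]. For instance
  ∂DMN = MN − DN + DM,
  ∂DFG = FG − DG + DF.
This gives a 30×20 integer matrix of rank 20; reducing to Smith normal form yields diagonal entries (1,1,1,1,1,1,1,1,1,1,1,1,1,1,1,1,1,1,1,2).

Reading off H_k = ker ∂_k / im ∂_{k+1}:

  H_0: rank C_0 − rank ∂_1 = 10 − 9 = 1, and the invariant factors of ∂_1 are all 1, so H_0 ≅ Z.
  H_1: rank ker ∂_1 − rank ∂_2 = (30 − 9) − 20 = 1, and ∂_2 has invariant factor 2 > 1, so H_1 ≅ Z ⊕ Z/2Z.
  H_2: rank ker ∂_2 − rank ∂_3 = (20 − 20) − 0 = 0, and there is no ∂_3, so H_2 ≅ 0.

As a check, the Euler characteristic is 10 − 30 + 20 = 0, which agrees with 1 − 1 + 0 = 0.

Hence the Betti numbers are b_0 = 1, b_1 = 1, b_2 = 0.

b_0 = 1, b_1 = 1, b_2 = 0.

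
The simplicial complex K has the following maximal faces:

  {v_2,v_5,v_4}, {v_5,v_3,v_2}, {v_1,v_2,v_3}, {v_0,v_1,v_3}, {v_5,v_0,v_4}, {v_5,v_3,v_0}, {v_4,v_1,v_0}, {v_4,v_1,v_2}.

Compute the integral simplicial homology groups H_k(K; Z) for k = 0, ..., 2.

H_0 ≅ Z,  H_1 = 0,  H_2 ≅ Z.

Take the total order v_0 < v_1 < v_2 < v_3 < v_4 < v_5 on the vertex set. Then K (dimension 2) consists of the simplices:

  0-simplices (6): [v_0], [v_1], [v_2], [v_3], [v_4], [v_5]
  1-simplices (12): [v_0,v_1], [v_0,v_3], [v_0,v_4], [v_0,v_5], [v_1,v_2], [v_1,v_3], [v_1,v_4], [v_2,v_3], [v_2,v_4], [v_2,v_5], [v_3,v_5], [v_4,v_5]
  2-simplices (8): [v_0,v_1,v_3], [v_0,v_1,v_4], [v_0,v_3,v_5], [v_0,v_4,v_5], [v_1,v_2,v_3], [v_1,v_2,v_4], [v_2,v_3,v_5], [v_2,v_4,v_5]

so the chain groups are C_0 ≅ Z^6, C_1 ≅ Z^12, C_2 ≅ Z^8.

Boundary ∂_1: C_1 → C_0 is given by ∂[p,q] = [q] − [p]. For instance
  ∂[v_2,v_3] = [v_3] − [v_2].
The 6×12 boundary matrix has rank 5 and Smith normal form diag(1,1,1,1,1).

∂_2: C_2 → C_1 sends each 2-simplex [p,q,r] to [q,r] − [p,r] + [p,q]. For instance
  ∂[v_0,v_1,v_3] = [v_1,v_3] − [v_0,v_3] + [v_0,v_1],
  ∂[v_1,v_2,v_3] = [v_2,v_3] − [v_1,v_3] + [v_1,v_2].
The resulting 12×8 matrix has rank 7, and its Smith normal form has invariant factors (1,1,1,1,1,1,1).

From H_k ≅ ker(∂_k) / im(∂_{k+1}) we obtain:

  H_0: rank C_0 − rank ∂_1 = 6 − 5 = 1, and the invariant factors of ∂_1 are all 1, so H_0 = Z.
  H_1: rank ker ∂_1 − rank ∂_2 = (12 − 5) − 7 = 0, and the invariant factors of ∂_2 are all 1, so H_1 = 0.
  H_2: rank ker ∂_2 − rank ∂_3 = (8 − 7) − 0 = 1, and there is no ∂_3, so H_2 = Z.

As a check, the Euler characteristic is 6 − 12 + 8 = 2, which agrees with 1 − 0 + 1 = 2.
(K is a triangulation of the 2-sphere S^2.)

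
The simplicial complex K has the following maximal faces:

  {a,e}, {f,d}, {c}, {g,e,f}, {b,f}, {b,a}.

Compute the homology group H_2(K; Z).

We work with the vertex ordering a < b < c < d < e < f < g. The simplices of K, each written with vertices in increasing order, are:

  0-simplices (7): a, b, c, d, e, f, g
  1-simplices (7): ab, ae, bf, df, ef, eg, fg
  2-simplices (1): efg

giving chain groups C_0 ≅ Z^7, C_1 ≅ Z^7, C_2 ≅ Z^1.

The boundary map ∂_1: C_1 → C_0 is given by ∂[p,q] = [q] − [p]. For instance
  ∂df = f − d.
The 7×7 boundary matrix has rank 5 and Smith normal form diag(1,1,1,1,1).

Boundary ∂_2: C_2 → C_1 maps a triangle to the signed sum of its edges. For instance
  ∂efg = fg − eg + ef.
As a 7×1 matrix over Z this has rank 1, with invariant factors (1).

Reading off H_k = ker ∂_k / im ∂_{k+1}:

  H_2: rank ker ∂_2 − rank ∂_3 = (1 − 1) − 0 = 0, and there is no ∂_3, so H_2 ≅ 0.

H_2 = 0.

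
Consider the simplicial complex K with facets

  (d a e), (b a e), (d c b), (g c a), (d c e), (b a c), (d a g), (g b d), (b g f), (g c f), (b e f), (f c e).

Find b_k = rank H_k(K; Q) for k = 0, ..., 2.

Take the total order a < b < c < d < e < f < g on the vertex set. Then K (dimension 2) consists of the simplices:

  0-simplices (7): a, b, c, d, e, f, g
  1-simplices (18): ab, ac, ad, ae, ag, bc, bd, be, bf, bg, cd, ce, cf, cg, de, dg, ef, fg
  2-simplices (12): abc, abe, acg, ade, adg, bcd, bdg, bef, bfg, cde, cef, cfg

Hence C_0 ≅ Z^7, C_1 ≅ Z^18, C_2 ≅ Z^12.

Boundary ∂_1: C_1 → C_0 sends each edge [p,q] (with p < q) to q − p. For instance
  ∂cg = g − c.
The resulting 7×18 matrix has rank 6, and its Smith normal form has invariant factors (1,1,1,1,1,1).

The boundary map ∂_2: C_2 → C_1 maps a triangle to the signed sum of its edges. For instance
  ∂adg = dg − ag + ad,
  ∂cde = de − ce + cd.
As a 18×12 matrix over Z this has rank 12, with invariant factors (1,1,1,1,1,1,1,1,1,1,1,2).

Reading off H_k = ker ∂_k / im ∂_{k+1}:

  H_0: rank C_0 − rank ∂_1 = 7 − 6 = 1, and the invariant factors of ∂_1 are all 1, so H_0 ≅ Z.
  H_1: rank ker ∂_1 − rank ∂_2 = (18 − 6) − 12 = 0, and ∂_2 has invariant factor 2 > 1, so H_1 ≅ Z/2Z.
  H_2: rank ker ∂_2 − rank ∂_3 = (12 − 12) − 0 = 0, and there is no ∂_3, so H_2 ≅ 0.

Hence the Betti numbers are b_0 = 1, b_1 = 0, b_2 = 0.

b_0 = 1, b_1 = 0, b_2 = 0.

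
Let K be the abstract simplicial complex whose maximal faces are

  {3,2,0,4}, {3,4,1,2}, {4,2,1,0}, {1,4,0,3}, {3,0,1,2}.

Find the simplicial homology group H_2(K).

Order the vertices as 0 < 1 < 2 < 3 < 4. Listing each simplex with vertices in this order, K has dimension 3 with simplices:

  0-simplices (5): [0], [1], [2], [3], [4]
  1-simplices (10): [0,1], [0,2], [0,3], [0,4], [1,2], [1,3], [1,4], [2,3], [2,4], [3,4]
  2-simplices (10): [0,1,2], [0,1,3], [0,1,4], [0,2,3], [0,2,4], [0,3,4], [1,2,3], [1,2,4], [1,3,4], [2,3,4]
  3-simplices (5): [0,1,2,3], [0,1,2,4], [0,1,3,4], [0,2,3,4], [1,2,3,4]

so the chain groups are C_0 ≅ Z^5, C_1 ≅ Z^10, C_2 ≅ Z^10, C_3 ≅ Z^5.

The boundary map ∂_1: C_1 → C_0 maps an edge to its endpoints' difference, ∂[p,q] = q − p. For instance
  ∂[0,2] = [2] − [0].
The 5×10 boundary matrix has rank 4 and Smith normal form diag(1,1,1,1).

∂_2: C_2 → C_1 acts by ∂[p,q,r] = [q,r] − [p,r] + [p,q]. For instance
  ∂[2,3,4] = [3,4] − [2,4] + [2,3],
  ∂[0,1,3] = [1,3] − [0,3] + [0,1].
As a 10×10 matrix over Z this has rank 6, with invariant factors (1,1,1,1,1,1).

The boundary map ∂_3: C_3 → C_2 sends each 3-simplex σ to the alternating sum Σ_i (−1)^i (σ with its i-th vertex removed). For instance
  ∂[0,1,2,4] = [1,2,4] − [0,2,4] + [0,1,4] − [0,1,2],
  ∂[0,2,3,4] = [2,3,4] − [0,3,4] + [0,2,4] − [0,2,3].
This gives a 10×5 integer matrix of rank 4; reducing to Smith normal form yields diagonal entries (1,1,1,1).

Computing H_k = (kernel of ∂_k) / (image of ∂_{k+1}):

  H_2: rank ker ∂_2 − rank ∂_3 = (10 − 6) − 4 = 0, and the invariant factors of ∂_3 are all 1, so H_2 = 0.

H_2 ≅ 0.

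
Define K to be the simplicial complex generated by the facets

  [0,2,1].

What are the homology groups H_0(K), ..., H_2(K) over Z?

H_0 ≅ Z,  H_1 = 0,  H_2 = 0.

Take the total order 0 < 1 < 2 on the vertex set. Then K (dimension 2) consists of the simplices:

  0-simplices (3): [0], [1], [2]
  1-simplices (3): [0,1], [0,2], [1,2]
  2-simplices (1): [0,1,2]

Hence C_0 ≅ Z^3, C_1 ≅ Z^3, C_2 ≅ Z^1.

The boundary map ∂_1: C_1 → C_0 is given by ∂[p,q] = [q] − [p].
As a 3×3 matrix over Z this has rank 2, with invariant factors (1,1).

The boundary map ∂_2: C_2 → C_1 maps a triangle to the signed sum of its edges. For instance
  ∂[0,1,2] = [1,2] − [0,2] + [0,1].
This gives a 3×1 integer matrix of rank 1; reducing to Smith normal form yields diagonal entries (1).

Computing H_k = (kernel of ∂_k) / (image of ∂_{k+1}):

  H_0: rank C_0 − rank ∂_1 = 3 − 2 = 1, and the invariant factors of ∂_1 are all 1, so H_0 ≅ Z.
  H_1: rank ker ∂_1 − rank ∂_2 = (3 − 2) − 1 = 0, and the invariant factors of ∂_2 are all 1, so H_1 ≅ 0.
  H_2: rank ker ∂_2 − rank ∂_3 = (1 − 1) − 0 = 0, and there is no ∂_3, so H_2 ≅ 0.

As a check, the Euler characteristic is 3 − 3 + 1 = 1, which agrees with 1 − 0 + 0 = 1.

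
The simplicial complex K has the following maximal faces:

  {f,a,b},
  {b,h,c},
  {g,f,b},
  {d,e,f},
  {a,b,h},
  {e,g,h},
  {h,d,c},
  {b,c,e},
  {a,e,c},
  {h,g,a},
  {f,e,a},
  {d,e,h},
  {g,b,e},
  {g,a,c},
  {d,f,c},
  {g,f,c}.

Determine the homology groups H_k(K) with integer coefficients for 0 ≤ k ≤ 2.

H_0 = Z,  H_1 = Z^2,  H_2 = Z.

K has 8 vertices, 24 edges, 16 triangles.
rank ∂_0 = 0, rank ∂_1 = 7 ⇒ b_0 = 8 − 0 − 7 = 1; all invariant factors of ∂_1 are 1 so no torsion. So H_0 = Z.
rank ∂_1 = 7, rank ∂_2 = 15 ⇒ b_1 = 24 − 7 − 15 = 2; all invariant factors of ∂_2 are 1 so no torsion. So H_1 = Z^2.
rank ∂_2 = 15, rank ∂_3 = 0 ⇒ b_2 = 16 − 15 − 0 = 1. So H_2 = Z.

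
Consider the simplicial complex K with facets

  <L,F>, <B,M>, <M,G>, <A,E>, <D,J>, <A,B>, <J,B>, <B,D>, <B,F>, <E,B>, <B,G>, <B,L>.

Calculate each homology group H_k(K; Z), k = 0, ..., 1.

We work with the vertex ordering A < B < D < E < F < G < J < L < M. The simplices of K, each written with vertices in increasing order, are:

  0-simplices (9): A, B, D, E, F, G, J, L, M
  1-simplices (12): AB, AE, BD, BE, BF, BG, BJ, BL, BM, DJ, FL, GM

so the chain groups are C_0 ≅ Z^9, C_1 ≅ Z^12.

∂_1: C_1 → C_0 sends each edge [p,q] (with p < q) to q − p.
As a 9×12 matrix over Z this has rank 8, with invariant factors (1,1,1,1,1,1,1,1).

Reading off H_k = ker ∂_k / im ∂_{k+1}:

  H_0: rank C_0 − rank ∂_1 = 9 − 8 = 1, and the invariant factors of ∂_1 are all 1, so H_0 ≅ Z.
  H_1: rank ker ∂_1 − rank ∂_2 = (12 − 8) − 0 = 4, and there is no ∂_2, so H_1 ≅ Z^4.

As a check, the Euler characteristic is 9 − 12 = -3, which agrees with 1 − 4 = -3.
(K is a triangulation of a wedge of 4 circles.)

H_0 = Z,  H_1 = Z^4.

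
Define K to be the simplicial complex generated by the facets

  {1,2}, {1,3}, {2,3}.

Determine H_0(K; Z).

Take the total order 1 < 2 < 3 on the vertex set. Then K (dimension 1) consists of the simplices:

  0-simplices (3): [1], [2], [3]
  1-simplices (3): [1,2], [1,3], [2,3]

so the chain groups are C_0 ≅ Z^3, C_1 ≅ Z^3.

∂_1: C_1 → C_0 is given by ∂[p,q] = [q] − [p].
The resulting 3×3 matrix has rank 2, and its Smith normal form has invariant factors (1,1).

From H_k ≅ ker(∂_k) / im(∂_{k+1}) we obtain:

  H_0: rank C_0 − rank ∂_1 = 3 − 2 = 1, and the invariant factors of ∂_1 are all 1, so H_0 = Z.

(K is a triangulation of the circle S^1.)

H_0 ≅ Z.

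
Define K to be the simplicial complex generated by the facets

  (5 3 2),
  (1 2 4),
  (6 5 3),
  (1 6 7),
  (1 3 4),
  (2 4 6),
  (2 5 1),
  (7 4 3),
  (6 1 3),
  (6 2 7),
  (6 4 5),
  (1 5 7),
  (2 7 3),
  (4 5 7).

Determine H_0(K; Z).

H_0 ≅ Z.

Fix the vertex order 1 < 2 < 3 < 4 < 5 < 6 < 7 and write every simplex with vertices in increasing order. Then dim K = 2 and the simplices of K are:

  0-simplices (7): [1], [2], [3], [4], [5], [6], [7]
  1-simplices (21): [1,2], [1,3], [1,4], [1,5], [1,6], [1,7], [2,3], [2,4], [2,5], [2,6], [2,7], [3,4], [3,5], [3,6], [3,7], [4,5], [4,6], [4,7], [5,6], [5,7], [6,7]
  2-simplices (14): [1,2,4], [1,2,5], [1,3,4], [1,3,6], [1,5,7], [1,6,7], [2,3,5], [2,3,7], [2,4,6], [2,6,7], [3,4,7], [3,5,6], [4,5,6], [4,5,7]

giving chain groups C_0 ≅ Z^7, C_1 ≅ Z^21, C_2 ≅ Z^14.

Boundary ∂_1: C_1 → C_0 maps an edge to its endpoints' difference, ∂[p,q] = q − p.
The 7×21 boundary matrix has rank 6 and Smith normal form diag(1,1,1,1,1,1).

Boundary ∂_2: C_2 → C_1 acts by ∂[p,q,r] = [q,r] − [p,r] + [p,q]. For instance
  ∂[3,4,7] = [4,7] − [3,7] + [3,4],
  ∂[1,3,6] = [3,6] − [1,6] + [1,3].
The resulting 21×14 matrix has rank 13, and its Smith normal form has invariant factors (1,1,1,1,1,1,1,1,1,1,1,1,1).

Computing H_k = (kernel of ∂_k) / (image of ∂_{k+1}):

  H_0: rank C_0 − rank ∂_1 = 7 − 6 = 1, and the invariant factors of ∂_1 are all 1, so H_0 ≅ Z.

(K is a triangulation of the torus T^2.)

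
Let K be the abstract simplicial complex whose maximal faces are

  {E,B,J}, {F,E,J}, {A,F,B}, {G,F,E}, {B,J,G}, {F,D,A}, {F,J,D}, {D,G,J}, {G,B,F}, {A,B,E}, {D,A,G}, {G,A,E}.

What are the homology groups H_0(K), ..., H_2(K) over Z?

Fix the vertex order A < B < D < E < F < G < J and write every simplex with vertices in increasing order. Then dim K = 2 and the simplices of K are:

  0-simplices (7): A, B, D, E, F, G, J
  1-simplices (18): AB, AD, AE, AF, AG, BE, BF, BG, BJ, DF, DG, DJ, EF, EG, EJ, FG, FJ, GJ
  2-simplices (12): ABE, ABF, ADF, ADG, AEG, BEJ, BFG, BGJ, DFJ, DGJ, EFG, EFJ

so the chain groups are C_0 ≅ Z^7, C_1 ≅ Z^18, C_2 ≅ Z^12.

The boundary map ∂_1: C_1 → C_0 sends each edge [p,q] (with p < q) to q − p. For instance
  ∂EF = F − E.
The resulting 7×18 matrix has rank 6, and its Smith normal form has invariant factors (1,1,1,1,1,1).

Boundary ∂_2: C_2 → C_1 maps a triangle to the signed sum of its edges. For instance
  ∂BFG = FG − BG + BF,
  ∂EFJ = FJ − EJ + EF.
The resulting 18×12 matrix has rank 12, and its Smith normal form has invariant factors (1,1,1,1,1,1,1,1,1,1,1,2).

From H_k ≅ ker(∂_k) / im(∂_{k+1}) we obtain:

  H_0: rank C_0 − rank ∂_1 = 7 − 6 = 1, and the invariant factors of ∂_1 are all 1, so H_0 = Z.
  H_1: rank ker ∂_1 − rank ∂_2 = (18 − 6) − 12 = 0, and ∂_2 has invariant factor 2 > 1, so H_1 = Z_2.
  H_2: rank ker ∂_2 − rank ∂_3 = (12 − 12) − 0 = 0, and there is no ∂_3, so H_2 = 0.

H_0 = Z,  H_1 = Z_2,  H_2 = 0.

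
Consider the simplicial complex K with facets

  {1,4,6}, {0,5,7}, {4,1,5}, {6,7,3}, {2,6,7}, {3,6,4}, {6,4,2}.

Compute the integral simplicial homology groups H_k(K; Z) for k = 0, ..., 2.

H_0 ≅ Z,  H_1 ≅ Z,  H_2 = 0.

We work with the vertex ordering 0 < 1 < 2 < 3 < 4 < 5 < 6 < 7. The simplices of K, each written with vertices in increasing order, are:

  0-simplices (8): [0], [1], [2], [3], [4], [5], [6], [7]
  1-simplices (15): [0,5], [0,7], [1,4], [1,5], [1,6], [2,4], [2,6], [2,7], [3,4], [3,6], [3,7], [4,5], [4,6], [5,7], [6,7]
  2-simplices (7): [0,5,7], [1,4,5], [1,4,6], [2,4,6], [2,6,7], [3,4,6], [3,6,7]

so the chain groups are C_0 ≅ Z^8, C_1 ≅ Z^15, C_2 ≅ Z^7.

The boundary map ∂_1: C_1 → C_0 maps an edge to its endpoints' difference, ∂[p,q] = q − p. For instance
  ∂[5,7] = [7] − [5].
The resulting 8×15 matrix has rank 7, and its Smith normal form has invariant factors (1,1,1,1,1,1,1).

Boundary ∂_2: C_2 → C_1 acts by ∂[p,q,r] = [q,r] − [p,r] + [p,q]. For instance
  ∂[0,5,7] = [5,7] − [0,7] + [0,5],
  ∂[2,4,6] = [4,6] − [2,6] + [2,4].
As a 15×7 matrix over Z this has rank 7, with invariant factors (1,1,1,1,1,1,1).

Computing H_k = (kernel of ∂_k) / (image of ∂_{k+1}):

  H_0: rank C_0 − rank ∂_1 = 8 − 7 = 1, and the invariant factors of ∂_1 are all 1, so H_0 = Z.
  H_1: rank ker ∂_1 − rank ∂_2 = (15 − 7) − 7 = 1, and the invariant factors of ∂_2 are all 1, so H_1 = Z.
  H_2: rank ker ∂_2 − rank ∂_3 = (7 − 7) − 0 = 0, and there is no ∂_3, so H_2 = 0.

As a check, the Euler characteristic is 8 − 15 + 7 = 0, which agrees with 1 − 1 + 0 = 0.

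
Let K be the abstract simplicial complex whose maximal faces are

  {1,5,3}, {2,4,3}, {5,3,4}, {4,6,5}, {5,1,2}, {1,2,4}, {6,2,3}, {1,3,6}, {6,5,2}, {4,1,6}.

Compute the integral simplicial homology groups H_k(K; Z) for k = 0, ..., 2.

H_0 = Z,  H_1 = Z/2Z,  H_2 = 0.

Fix the vertex order 1 < 2 < 3 < 4 < 5 < 6 and write every simplex with vertices in increasing order. Then dim K = 2 and the simplices of K are:

  0-simplices (6): [1], [2], [3], [4], [5], [6]
  1-simplices (15): [1,2], [1,3], [1,4], [1,5], [1,6], [2,3], [2,4], [2,5], [2,6], [3,4], [3,5], [3,6], [4,5], [4,6], [5,6]
  2-simplices (10): [1,2,4], [1,2,5], [1,3,5], [1,3,6], [1,4,6], [2,3,4], [2,3,6], [2,5,6], [3,4,5], [4,5,6]

Hence C_0 ≅ Z^6, C_1 ≅ Z^15, C_2 ≅ Z^10.

∂_1: C_1 → C_0 maps an edge to its endpoints' difference, ∂[p,q] = q − p. For instance
  ∂[2,4] = [4] − [2].
This gives a 6×15 integer matrix of rank 5; reducing to Smith normal form yields diagonal entries (1,1,1,1,1).

∂_2: C_2 → C_1 sends each 2-simplex [p,q,r] to [q,r] − [p,r] + [p,q]. For instance
  ∂[1,3,6] = [3,6] − [1,6] + [1,3],
  ∂[2,5,6] = [5,6] − [2,6] + [2,5].
The resulting 15×10 matrix has rank 10, and its Smith normal form has invariant factors (1,1,1,1,1,1,1,1,1,2).

Now H_k = ker ∂_k / im ∂_{k+1}, so:

  H_0: rank C_0 − rank ∂_1 = 6 − 5 = 1, and the invariant factors of ∂_1 are all 1, so H_0 ≅ Z.
  H_1: rank ker ∂_1 − rank ∂_2 = (15 − 5) − 10 = 0, and ∂_2 has invariant factor 2 > 1, so H_1 ≅ Z/2Z.
  H_2: rank ker ∂_2 − rank ∂_3 = (10 − 10) − 0 = 0, and there is no ∂_3, so H_2 ≅ 0.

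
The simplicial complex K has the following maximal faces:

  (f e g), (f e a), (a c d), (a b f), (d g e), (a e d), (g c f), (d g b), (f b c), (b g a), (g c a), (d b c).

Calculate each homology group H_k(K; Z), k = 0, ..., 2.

H_0 ≅ Z,  H_1 ≅ Z/2Z,  H_2 = 0.

We work with the vertex ordering a < b < c < d < e < f < g. The simplices of K, each written with vertices in increasing order, are:

  0-simplices (7): a, b, c, d, e, f, g
  1-simplices (18): ab, ac, ad, ae, af, ag, bc, bd, bf, bg, cd, cf, cg, de, dg, ef, eg, fg
  2-simplices (12): abf, abg, acd, acg, ade, aef, bcd, bcf, bdg, cfg, deg, efg

so the chain groups are C_0 ≅ Z^7, C_1 ≅ Z^18, C_2 ≅ Z^12.

The boundary map ∂_1: C_1 → C_0 sends each edge [p,q] (with p < q) to q − p.
This gives a 7×18 integer matrix of rank 6; reducing to Smith normal form yields diagonal entries (1,1,1,1,1,1).

The boundary map ∂_2: C_2 → C_1 maps a triangle to the signed sum of its edges. For instance
  ∂ade = de − ae + ad,
  ∂cfg = fg − cg + cf.
As a 18×12 matrix over Z this has rank 12, with invariant factors (1,1,1,1,1,1,1,1,1,1,1,2).

Computing H_k = (kernel of ∂_k) / (image of ∂_{k+1}):

  H_0: rank C_0 − rank ∂_1 = 7 − 6 = 1, and the invariant factors of ∂_1 are all 1, so H_0 ≅ Z.
  H_1: rank ker ∂_1 − rank ∂_2 = (18 − 6) − 12 = 0, and ∂_2 has invariant factor 2 > 1, so H_1 ≅ Z/2Z.
  H_2: rank ker ∂_2 − rank ∂_3 = (12 − 12) − 0 = 0, and there is no ∂_3, so H_2 ≅ 0.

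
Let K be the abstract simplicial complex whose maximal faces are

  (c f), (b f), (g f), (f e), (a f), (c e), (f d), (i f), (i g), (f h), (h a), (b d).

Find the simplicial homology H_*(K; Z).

H_0 ≅ Z,  H_1 ≅ Z^4.

Fix the vertex order a < b < c < d < e < f < g < h < i and write every simplex with vertices in increasing order. Then dim K = 1 and the simplices of K are:

  0-simplices (9): a, b, c, d, e, f, g, h, i
  1-simplices (12): af, ah, bd, bf, ce, cf, df, ef, fg, fh, fi, gi

giving chain groups C_0 ≅ Z^9, C_1 ≅ Z^12.

∂_1: C_1 → C_0 sends each edge [p,q] (with p < q) to q − p.
The resulting 9×12 matrix has rank 8, and its Smith normal form has invariant factors (1,1,1,1,1,1,1,1).

Now H_k = ker ∂_k / im ∂_{k+1}, so:

  H_0: rank C_0 − rank ∂_1 = 9 − 8 = 1, and the invariant factors of ∂_1 are all 1, so H_0 ≅ Z.
  H_1: rank ker ∂_1 − rank ∂_2 = (12 − 8) − 0 = 4, and there is no ∂_2, so H_1 ≅ Z^4.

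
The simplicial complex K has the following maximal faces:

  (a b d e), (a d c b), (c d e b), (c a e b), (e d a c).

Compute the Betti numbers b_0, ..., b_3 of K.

b_0 = 1, b_1 = 0, b_2 = 0, b_3 = 1.

Fix the vertex order a < b < c < d < e and write every simplex with vertices in increasing order. Then dim K = 3 and the simplices of K are:

  0-simplices (5): a, b, c, d, e
  1-simplices (10): ab, ac, ad, ae, bc, bd, be, cd, ce, de
  2-simplices (10): abc, abd, abe, acd, ace, ade, bcd, bce, bde, cde
  3-simplices (5): abcd, abce, abde, acde, bcde

Hence C_0 ≅ Z^5, C_1 ≅ Z^10, C_2 ≅ Z^10, C_3 ≅ Z^5.

Boundary ∂_1: C_1 → C_0 maps an edge to its endpoints' difference, ∂[p,q] = q − p. For instance
  ∂de = e − d.
This gives a 5×10 integer matrix of rank 4; reducing to Smith normal form yields diagonal entries (1,1,1,1).

The boundary map ∂_2: C_2 → C_1 acts by ∂[p,q,r] = [q,r] − [p,r] + [p,q]. For instance
  ∂cde = de − ce + cd,
  ∂ace = ce − ae + ac.
The resulting 10×10 matrix has rank 6, and its Smith normal form has invariant factors (1,1,1,1,1,1).

∂_3: C_3 → C_2 sends each 3-simplex σ to the alternating sum Σ_i (−1)^i (σ with its i-th vertex removed). For instance
  ∂abce = bce − ace + abe − abc,
  ∂bcde = cde − bde + bce − bcd.
The 10×5 boundary matrix has rank 4 and Smith normal form diag(1,1,1,1).

Reading off H_k = ker ∂_k / im ∂_{k+1}:

  H_0: rank C_0 − rank ∂_1 = 5 − 4 = 1, and the invariant factors of ∂_1 are all 1, so H_0 ≅ Z.
  H_1: rank ker ∂_1 − rank ∂_2 = (10 − 4) − 6 = 0, and the invariant factors of ∂_2 are all 1, so H_1 ≅ 0.
  H_2: rank ker ∂_2 − rank ∂_3 = (10 − 6) − 4 = 0, and the invariant factors of ∂_3 are all 1, so H_2 ≅ 0.
  H_3: rank ker ∂_3 − rank ∂_4 = (5 − 4) − 0 = 1, and there is no ∂_4, so H_3 ≅ Z.

(K is a triangulation of the 3-sphere S^3.)

Hence the Betti numbers are b_0 = 1, b_1 = 0, b_2 = 0, b_3 = 1.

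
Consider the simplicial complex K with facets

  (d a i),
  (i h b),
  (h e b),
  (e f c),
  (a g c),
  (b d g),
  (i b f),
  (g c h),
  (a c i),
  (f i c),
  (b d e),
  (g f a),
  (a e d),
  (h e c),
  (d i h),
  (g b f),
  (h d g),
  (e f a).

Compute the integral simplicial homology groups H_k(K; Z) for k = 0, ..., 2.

H_0 ≅ Z,  H_1 ≅ Z ⊕ Z/2Z,  H_2 = 0.

K has 9 vertices, 27 edges, 18 triangles.
rank ∂_0 = 0, rank ∂_1 = 8 ⇒ b_0 = 9 − 0 − 8 = 1; all invariant factors of ∂_1 are 1 so no torsion. So H_0 ≅ Z.
rank ∂_1 = 8, rank ∂_2 = 18 ⇒ b_1 = 27 − 8 − 18 = 1; ∂_2 has invariant factor(s) [2] giving torsion. So H_1 ≅ Z ⊕ Z/2Z.
rank ∂_2 = 18, rank ∂_3 = 0 ⇒ b_2 = 18 − 18 − 0 = 0. So H_2 ≅ 0.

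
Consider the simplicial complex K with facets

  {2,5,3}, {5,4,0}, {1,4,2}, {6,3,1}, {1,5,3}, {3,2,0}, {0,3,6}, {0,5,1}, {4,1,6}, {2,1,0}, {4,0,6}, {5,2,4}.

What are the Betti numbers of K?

Order the vertices as 0 < 1 < 2 < 3 < 4 < 5 < 6. Listing each simplex with vertices in this order, K has dimension 2 with simplices:

  0-simplices (7): [0], [1], [2], [3], [4], [5], [6]
  1-simplices (18): [0,1], [0,2], [0,3], [0,4], [0,5], [0,6], [1,2], [1,3], [1,4], [1,5], [1,6], [2,3], [2,4], [2,5], [3,5], [3,6], [4,5], [4,6]
  2-simplices (12): [0,1,2], [0,1,5], [0,2,3], [0,3,6], [0,4,5], [0,4,6], [1,2,4], [1,3,5], [1,3,6], [1,4,6], [2,3,5], [2,4,5]

so the chain groups are C_0 ≅ Z^7, C_1 ≅ Z^18, C_2 ≅ Z^12.

The boundary map ∂_1: C_1 → C_0 sends each edge [p,q] (with p < q) to q − p.
The resulting 7×18 matrix has rank 6, and its Smith normal form has invariant factors (1,1,1,1,1,1).

The boundary map ∂_2: C_2 → C_1 sends each 2-simplex [p,q,r] to [q,r] − [p,r] + [p,q]. For instance
  ∂[1,3,5] = [3,5] − [1,5] + [1,3],
  ∂[0,1,5] = [1,5] − [0,5] + [0,1].
The resulting 18×12 matrix has rank 12, and its Smith normal form has invariant factors (1,1,1,1,1,1,1,1,1,1,1,2).

Now H_k = ker ∂_k / im ∂_{k+1}, so:

  H_0: rank C_0 − rank ∂_1 = 7 − 6 = 1, and the invariant factors of ∂_1 are all 1, so H_0 ≅ Z.
  H_1: rank ker ∂_1 − rank ∂_2 = (18 − 6) − 12 = 0, and ∂_2 has invariant factor 2 > 1, so H_1 ≅ Z/2Z.
  H_2: rank ker ∂_2 − rank ∂_3 = (12 − 12) − 0 = 0, and there is no ∂_3, so H_2 ≅ 0.

Hence the Betti numbers are b_0 = 1, b_1 = 0, b_2 = 0.

b_0 = 1, b_1 = 0, b_2 = 0.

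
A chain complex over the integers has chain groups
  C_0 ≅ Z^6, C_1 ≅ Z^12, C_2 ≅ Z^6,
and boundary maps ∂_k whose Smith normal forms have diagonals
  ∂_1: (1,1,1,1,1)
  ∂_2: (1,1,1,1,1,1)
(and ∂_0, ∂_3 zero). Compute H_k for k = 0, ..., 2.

H_0 ≅ Z,  H_1 ≅ Z,  H_2 = 0.

H_0: b_0 = 6 − 0 − 5 = 1; torsion from ∂_1 factors > 1: none. So H_0 ≅ Z.
H_1: b_1 = 12 − 5 − 6 = 1; torsion from ∂_2 factors > 1: none. So H_1 ≅ Z.
H_2: b_2 = 6 − 6 − 0 = 0; torsion from ∂_3 factors > 1: none. So H_2 ≅ 0.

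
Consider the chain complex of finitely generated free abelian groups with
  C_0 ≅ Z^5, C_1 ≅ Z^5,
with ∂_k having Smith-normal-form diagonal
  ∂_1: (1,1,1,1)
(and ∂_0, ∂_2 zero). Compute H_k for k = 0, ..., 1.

H_0: b_0 = 5 − 0 − 4 = 1; torsion from ∂_1 factors > 1: none. So H_0 ≅ Z.
H_1: b_1 = 5 − 4 − 0 = 1; torsion from ∂_2 factors > 1: none. So H_1 ≅ Z.

H_0 ≅ Z,  H_1 ≅ Z.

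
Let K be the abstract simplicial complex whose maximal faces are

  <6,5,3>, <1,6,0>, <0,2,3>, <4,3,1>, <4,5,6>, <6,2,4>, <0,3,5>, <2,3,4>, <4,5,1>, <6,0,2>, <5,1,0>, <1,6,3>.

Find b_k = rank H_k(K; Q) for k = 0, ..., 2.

b_0 = 1, b_1 = 0, b_2 = 0.

Fix the vertex order 0 < 1 < 2 < 3 < 4 < 5 < 6 and write every simplex with vertices in increasing order. Then dim K = 2 and the simplices of K are:

  0-simplices (7): [0], [1], [2], [3], [4], [5], [6]
  1-simplices (18): [0,1], [0,2], [0,3], [0,5], [0,6], [1,3], [1,4], [1,5], [1,6], [2,3], [2,4], [2,6], [3,4], [3,5], [3,6], [4,5], [4,6], [5,6]
  2-simplices (12): [0,1,5], [0,1,6], [0,2,3], [0,2,6], [0,3,5], [1,3,4], [1,3,6], [1,4,5], [2,3,4], [2,4,6], [3,5,6], [4,5,6]

so the chain groups are C_0 ≅ Z^7, C_1 ≅ Z^18, C_2 ≅ Z^12.

Boundary ∂_1: C_1 → C_0 is given by ∂[p,q] = [q] − [p]. For instance
  ∂[0,3] = [3] − [0].
As a 7×18 matrix over Z this has rank 6, with invariant factors (1,1,1,1,1,1).

Boundary ∂_2: C_2 → C_1 sends each 2-simplex [p,q,r] to [q,r] − [p,r] + [p,q]. For instance
  ∂[0,1,6] = [1,6] − [0,6] + [0,1],
  ∂[1,3,6] = [3,6] − [1,6] + [1,3].
This gives a 18×12 integer matrix of rank 12; reducing to Smith normal form yields diagonal entries (1,1,1,1,1,1,1,1,1,1,1,2).

Computing H_k = (kernel of ∂_k) / (image of ∂_{k+1}):

  H_0: rank C_0 − rank ∂_1 = 7 − 6 = 1, and the invariant factors of ∂_1 are all 1, so H_0 = Z.
  H_1: rank ker ∂_1 − rank ∂_2 = (18 − 6) − 12 = 0, and ∂_2 has invariant factor 2 > 1, so H_1 = Z/2.
  H_2: rank ker ∂_2 − rank ∂_3 = (12 − 12) − 0 = 0, and there is no ∂_3, so H_2 = 0.

As a check, the Euler characteristic is 7 − 18 + 12 = 1, which agrees with 1 − 0 + 0 = 1.

Hence the Betti numbers are b_0 = 1, b_1 = 0, b_2 = 0.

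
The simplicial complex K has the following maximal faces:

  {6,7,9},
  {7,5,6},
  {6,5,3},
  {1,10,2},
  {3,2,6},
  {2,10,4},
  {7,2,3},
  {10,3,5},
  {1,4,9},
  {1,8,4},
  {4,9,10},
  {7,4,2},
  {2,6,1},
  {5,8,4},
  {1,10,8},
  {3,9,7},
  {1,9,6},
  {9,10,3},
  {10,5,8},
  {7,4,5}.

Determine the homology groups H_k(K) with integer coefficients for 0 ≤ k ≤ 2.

H_0 ≅ Z,  H_1 ≅ Z ⊕ Z_2,  H_2 = 0.

We work with the vertex ordering 1 < 2 < 3 < 4 < 5 < 6 < 7 < 8 < 9 < 10. The simplices of K, each written with vertices in increasing order, are:

  0-simplices (10): [1], [2], [3], [4], [5], [6], [7], [8], [9], [10]
  1-simplices (30): (30 of them)
  2-simplices (20): (20 of them)

so the chain groups are C_0 ≅ Z^10, C_1 ≅ Z^30, C_2 ≅ Z^20.

∂_1: C_1 → C_0 sends each edge [p,q] (with p < q) to q − p. For instance
  ∂[4,5] = [5] − [4].
The resulting 10×30 matrix has rank 9, and its Smith normal form has invariant factors (1,1,1,1,1,1,1,1,1).

∂_2: C_2 → C_1 maps a triangle to the signed sum of its edges. For instance
  ∂[3,5,6] = [5,6] − [3,6] + [3,5],
  ∂[3,5,10] = [5,10] − [3,10] + [3,5].
This gives a 30×20 integer matrix of rank 20; reducing to Smith normal form yields diagonal entries (1,1,1,1,1,1,1,1,1,1,1,1,1,1,1,1,1,1,1,2).

Computing H_k = (kernel of ∂_k) / (image of ∂_{k+1}):

  H_0: rank C_0 − rank ∂_1 = 10 − 9 = 1, and the invariant factors of ∂_1 are all 1, so H_0 ≅ Z.
  H_1: rank ker ∂_1 − rank ∂_2 = (30 − 9) − 20 = 1, and ∂_2 has invariant factor 2 > 1, so H_1 ≅ Z ⊕ Z_2.
  H_2: rank ker ∂_2 − rank ∂_3 = (20 − 20) − 0 = 0, and there is no ∂_3, so H_2 ≅ 0.

(K is a triangulation of the Klein bottle.)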